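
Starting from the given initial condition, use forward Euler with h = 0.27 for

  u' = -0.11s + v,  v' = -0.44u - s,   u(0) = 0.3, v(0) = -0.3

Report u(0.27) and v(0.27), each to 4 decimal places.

0.2190, -0.3356

Euler on (u,v): u_{n+1} = u_n + h·u', v_{n+1} = v_n + h·v'.
0.000000: (0.300000, -0.300000); f=(-0.300000, -0.132000) → (0.219000, -0.335640)
(u(0.27), v(0.27)) ≈ (0.2190, -0.3356)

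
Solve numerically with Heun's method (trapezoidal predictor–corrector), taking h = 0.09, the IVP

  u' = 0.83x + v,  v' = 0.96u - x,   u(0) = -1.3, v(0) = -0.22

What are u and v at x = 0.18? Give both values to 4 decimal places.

-1.3473, -0.4646

Heun on (u,v): k1 = f(x_n, state_n); k2 = f(x_n + h, state_n + h·k1); state_{n+1} = state_n + (h/2)·(k1 + k2).
0.000000: (-1.300000, -0.220000)
  k1 = (-0.220000, -1.248000)
  predictor → (-1.319800, -0.332320)
  k2 = (-0.257620, -1.357008)
  → (-1.321493, -0.337225)
0.090000: (-1.321493, -0.337225)
  k1 = (-0.262525, -1.358633)
  predictor → (-1.345120, -0.459502)
  k2 = (-0.310102, -1.471315)
  → (-1.347261, -0.464573)
(u(0.18), v(0.18)) ≈ (-1.3473, -0.4646)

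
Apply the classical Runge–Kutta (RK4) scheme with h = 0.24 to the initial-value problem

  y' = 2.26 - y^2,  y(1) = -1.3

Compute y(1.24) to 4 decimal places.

-1.1131

RK4: k1 = f(s_n, y_n); k2 = f(s_n + h/2, y_n + (h/2)·k1); k3 = f(s_n + h/2, y_n + (h/2)·k2); k4 = f(s_n + h, y_n + h·k3); y_{n+1} = y_n + (h/6)·(k1 + 2k2 + 2k3 + k4).
s=1.000000, y=-1.300000:
  k1 = f(1.000000, -1.300000) = 0.570000
  k2 = f(1.120000, -1.231600) = 0.743161
  k3 = f(1.120000, -1.210821) = 0.793913
  k4 = f(1.240000, -1.109461) = 1.029097
  y ← -1.300000 + (0.24/6)·(k1 + 2k2 + 2k3 + k4) = -1.113070
y(1.24) ≈ -1.1131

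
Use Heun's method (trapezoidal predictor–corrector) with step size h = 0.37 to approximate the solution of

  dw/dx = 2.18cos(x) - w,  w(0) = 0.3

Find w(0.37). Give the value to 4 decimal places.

Heun: k1 = f(x_n, w_n); k2 = f(x_n + h, w_n + h·k1); w_{n+1} = w_n + (h/2)·(k1 + k2).
x=0.000000, w=0.300000:
  k1 = f(0.000000, 0.300000) = 1.880000
  k2 = f(0.370000, 0.995600) = 1.036874
  w ← 0.300000 + (0.37/2)·(1.880000 + 1.036874) = 0.839622
w(0.37) ≈ 0.8396

0.8396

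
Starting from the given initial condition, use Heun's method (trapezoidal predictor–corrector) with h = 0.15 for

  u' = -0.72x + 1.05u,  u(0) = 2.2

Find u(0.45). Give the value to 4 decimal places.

3.4386

Heun: k1 = f(x_n, u_n); k2 = f(x_n + h, u_n + h·k1); u_{n+1} = u_n + (h/2)·(k1 + k2).
x=0.000000, u=2.200000:
  k1 = f(0.000000, 2.200000) = 2.310000
  k2 = f(0.150000, 2.546500) = 2.565825
  u ← 2.200000 + (0.15/2)·(2.310000 + 2.565825) = 2.565687
x=0.150000, u=2.565687:
  k1 = f(0.150000, 2.565687) = 2.585971
  k2 = f(0.300000, 2.953583) = 2.885262
  u ← 2.565687 + (0.15/2)·(2.585971 + 2.885262) = 2.976029
x=0.300000, u=2.976029:
  k1 = f(0.300000, 2.976029) = 2.908831
  k2 = f(0.450000, 3.412354) = 3.258972
  u ← 2.976029 + (0.15/2)·(2.908831 + 3.258972) = 3.438615
u(0.45) ≈ 3.4386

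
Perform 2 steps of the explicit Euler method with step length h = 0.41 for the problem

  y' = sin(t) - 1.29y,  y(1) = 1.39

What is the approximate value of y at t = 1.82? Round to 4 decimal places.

0.8757

Euler: y_{n+1} = y_n + h·f(t_n, y_n).
t=1.000000, y=1.390000: f=-0.951629 → y ← 1.390000 + 0.41·(-0.951629) = 0.999832
t=1.410000, y=0.999832: f=-0.302683 → y ← 0.999832 + 0.41·(-0.302683) = 0.875732
y(1.82) ≈ 0.8757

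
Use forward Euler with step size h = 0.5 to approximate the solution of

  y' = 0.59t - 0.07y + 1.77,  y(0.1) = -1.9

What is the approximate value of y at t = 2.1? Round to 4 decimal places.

2.6873

Euler: y_{n+1} = y_n + h·f(t_n, y_n).
t=0.100000, y=-1.900000: f=1.962000 → y ← -1.900000 + 0.5·1.962000 = -0.919000
t=0.600000, y=-0.919000: f=2.188330 → y ← -0.919000 + 0.5·2.188330 = 0.175165
t=1.100000, y=0.175165: f=2.406738 → y ← 0.175165 + 0.5·2.406738 = 1.378534
t=1.600000, y=1.378534: f=2.617503 → y ← 1.378534 + 0.5·2.617503 = 2.687286
y(2.1) ≈ 2.6873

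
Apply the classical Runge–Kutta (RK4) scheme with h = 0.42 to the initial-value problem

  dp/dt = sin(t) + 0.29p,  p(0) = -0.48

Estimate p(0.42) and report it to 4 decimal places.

RK4: k1 = f(t_n, p_n); k2 = f(t_n + h/2, p_n + (h/2)·k1); k3 = f(t_n + h/2, p_n + (h/2)·k2); k4 = f(t_n + h, p_n + h·k3); p_{n+1} = p_n + (h/6)·(k1 + 2k2 + 2k3 + k4).
t=0.000000, p=-0.480000:
  k1 = f(0.000000, -0.480000) = -0.139200
  k2 = f(0.210000, -0.509232) = 0.060783
  k3 = f(0.210000, -0.467236) = 0.072962
  k4 = f(0.420000, -0.449356) = 0.277447
  p ← -0.480000 + (0.42/6)·(k1 + 2k2 + 2k3 + k4) = -0.451599
p(0.42) ≈ -0.4516

-0.4516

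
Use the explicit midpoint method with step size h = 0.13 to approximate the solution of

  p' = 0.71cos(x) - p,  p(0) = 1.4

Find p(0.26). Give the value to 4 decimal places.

Midpoint: k1 = f(x_n, p_n); k2 = f(x_n + h/2, p_n + (h/2)·k1); p_{n+1} = p_n + h·k2.
x=0.000000, p=1.400000:
  k1 = f(0.000000, 1.400000) = -0.690000
  k2 = f(0.065000, 1.355150) = -0.646649
  p ← 1.400000 + 0.13·(-0.646649) = 1.315936
x=0.130000, p=1.315936:
  k1 = f(0.130000, 1.315936) = -0.611927
  k2 = f(0.195000, 1.276160) = -0.579617
  p ← 1.315936 + 0.13·(-0.579617) = 1.240585
p(0.26) ≈ 1.2406

1.2406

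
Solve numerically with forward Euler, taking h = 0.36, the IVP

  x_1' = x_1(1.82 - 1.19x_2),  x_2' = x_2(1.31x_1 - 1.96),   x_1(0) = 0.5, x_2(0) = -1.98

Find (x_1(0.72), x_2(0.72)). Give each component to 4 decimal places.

2.6348, -0.9288

Euler on (x_1,x_2): x_1_{n+1} = x_1_n + h·x_1', x_2_{n+1} = x_2_n + h·x_2'.
0.000000: (0.500000, -1.980000); f=(2.088100, 2.583900) → (1.251716, -1.049796)
0.360000: (1.251716, -1.049796); f=(3.841838, 0.336199) → (2.634778, -0.928764)
(x_1(0.72), x_2(0.72)) ≈ (2.6348, -0.9288)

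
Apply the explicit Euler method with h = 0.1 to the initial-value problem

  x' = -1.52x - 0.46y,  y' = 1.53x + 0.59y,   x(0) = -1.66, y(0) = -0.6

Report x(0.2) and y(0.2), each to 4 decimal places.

Euler on (x,y): x_{n+1} = x_n + h·x', y_{n+1} = y_n + h·y'.
0.000000: (-1.660000, -0.600000); f=(2.799200, -2.893800) → (-1.380080, -0.889380)
0.100000: (-1.380080, -0.889380); f=(2.506836, -2.636257) → (-1.129396, -1.153006)
(x(0.2), y(0.2)) ≈ (-1.1294, -1.1530)

-1.1294, -1.1530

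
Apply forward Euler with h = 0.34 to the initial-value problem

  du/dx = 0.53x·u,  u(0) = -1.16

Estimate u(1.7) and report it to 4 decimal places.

Euler: u_{n+1} = u_n + h·f(x_n, u_n).
x=0.000000, u=-1.160000: f=0.000000 → u ← -1.160000 + 0.34·0.000000 = -1.160000
x=0.340000, u=-1.160000: f=-0.209032 → u ← -1.160000 + 0.34·(-0.209032) = -1.231071
x=0.680000, u=-1.231071: f=-0.443678 → u ← -1.231071 + 0.34·(-0.443678) = -1.381921
x=1.020000, u=-1.381921: f=-0.747067 → u ← -1.381921 + 0.34·(-0.747067) = -1.635924
x=1.360000, u=-1.635924: f=-1.179174 → u ← -1.635924 + 0.34·(-1.179174) = -2.036843
u(1.7) ≈ -2.0368

-2.0368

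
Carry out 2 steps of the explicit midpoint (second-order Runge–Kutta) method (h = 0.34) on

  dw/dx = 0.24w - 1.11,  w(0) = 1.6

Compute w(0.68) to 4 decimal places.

Midpoint: k1 = f(x_n, w_n); k2 = f(x_n + h/2, w_n + (h/2)·k1); w_{n+1} = w_n + h·k2.
x=0.000000, w=1.600000:
  k1 = f(0.000000, 1.600000) = -0.726000
  k2 = f(0.170000, 1.476580) = -0.755621
  w ← 1.600000 + 0.34·(-0.755621) = 1.343089
x=0.340000, w=1.343089:
  k1 = f(0.340000, 1.343089) = -0.787659
  k2 = f(0.510000, 1.209187) = -0.819795
  w ← 1.343089 + 0.34·(-0.819795) = 1.064359
w(0.68) ≈ 1.0644

1.0644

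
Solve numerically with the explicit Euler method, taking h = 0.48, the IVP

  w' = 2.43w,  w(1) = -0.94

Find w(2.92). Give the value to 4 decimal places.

Euler: w_{n+1} = w_n + h·f(x_n, w_n).
x=1.000000, w=-0.940000: f=-2.284200 → w ← -0.940000 + 0.48·(-2.284200) = -2.036416
x=1.480000, w=-2.036416: f=-4.948491 → w ← -2.036416 + 0.48·(-4.948491) = -4.411692
x=1.960000, w=-4.411692: f=-10.720411 → w ← -4.411692 + 0.48·(-10.720411) = -9.557489
x=2.440000, w=-9.557489: f=-23.224698 → w ← -9.557489 + 0.48·(-23.224698) = -20.705344
w(2.92) ≈ -20.7053

-20.7053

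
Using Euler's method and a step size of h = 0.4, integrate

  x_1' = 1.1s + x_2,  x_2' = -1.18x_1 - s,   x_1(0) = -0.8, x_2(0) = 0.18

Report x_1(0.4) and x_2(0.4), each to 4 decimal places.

-0.7280, 0.5576

Euler on (x_1,x_2): x_1_{n+1} = x_1_n + h·x_1', x_2_{n+1} = x_2_n + h·x_2'.
0.000000: (-0.800000, 0.180000); f=(0.180000, 0.944000) → (-0.728000, 0.557600)
(x_1(0.4), x_2(0.4)) ≈ (-0.7280, 0.5576)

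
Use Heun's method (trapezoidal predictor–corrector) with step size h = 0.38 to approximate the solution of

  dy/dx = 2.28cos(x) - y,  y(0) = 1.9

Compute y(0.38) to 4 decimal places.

Heun: k1 = f(x_n, y_n); k2 = f(x_n + h, y_n + h·k1); y_{n+1} = y_n + (h/2)·(k1 + k2).
x=0.000000, y=1.900000:
  k1 = f(0.000000, 1.900000) = 0.380000
  k2 = f(0.380000, 2.044400) = 0.072955
  y ← 1.900000 + (0.38/2)·(0.380000 + 0.072955) = 1.986062
y(0.38) ≈ 1.9861

1.9861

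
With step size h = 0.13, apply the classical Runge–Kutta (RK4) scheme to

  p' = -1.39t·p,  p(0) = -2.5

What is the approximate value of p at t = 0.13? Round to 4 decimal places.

-2.4708

RK4: k1 = f(t_n, p_n); k2 = f(t_n + h/2, p_n + (h/2)·k1); k3 = f(t_n + h/2, p_n + (h/2)·k2); k4 = f(t_n + h, p_n + h·k3); p_{n+1} = p_n + (h/6)·(k1 + 2k2 + 2k3 + k4).
t=0.000000, p=-2.500000:
  k1 = f(0.000000, -2.500000) = 0.000000
  k2 = f(0.065000, -2.500000) = 0.225875
  k3 = f(0.065000, -2.485318) = 0.224548
  k4 = f(0.130000, -2.470809) = 0.446475
  p ← -2.500000 + (0.13/6)·(k1 + 2k2 + 2k3 + k4) = -2.470808
p(0.13) ≈ -2.4708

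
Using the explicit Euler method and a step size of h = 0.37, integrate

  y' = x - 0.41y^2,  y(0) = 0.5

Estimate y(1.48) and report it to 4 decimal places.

1.1073

Euler: y_{n+1} = y_n + h·f(x_n, y_n).
x=0.000000, y=0.500000: f=-0.102500 → y ← 0.500000 + 0.37·(-0.102500) = 0.462075
x=0.370000, y=0.462075: f=0.282460 → y ← 0.462075 + 0.37·0.282460 = 0.566585
x=0.740000, y=0.566585: f=0.608382 → y ← 0.566585 + 0.37·0.608382 = 0.791687
x=1.110000, y=0.791687: f=0.853025 → y ← 0.791687 + 0.37·0.853025 = 1.107306
y(1.48) ≈ 1.1073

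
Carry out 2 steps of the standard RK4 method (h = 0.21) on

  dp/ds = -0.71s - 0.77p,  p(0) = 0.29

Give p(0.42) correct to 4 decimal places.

0.1535

RK4: k1 = f(s_n, p_n); k2 = f(s_n + h/2, p_n + (h/2)·k1); k3 = f(s_n + h/2, p_n + (h/2)·k2); k4 = f(s_n + h, p_n + h·k3); p_{n+1} = p_n + (h/6)·(k1 + 2k2 + 2k3 + k4).
s=0.000000, p=0.290000:
  k1 = f(0.000000, 0.290000) = -0.223300
  k2 = f(0.105000, 0.266553) = -0.279796
  k3 = f(0.105000, 0.260621) = -0.275228
  k4 = f(0.210000, 0.232202) = -0.327896
  p ← 0.290000 + (0.21/6)·(k1 + 2k2 + 2k3 + k4) = 0.231856
s=0.210000, p=0.231856:
  k1 = f(0.210000, 0.231856) = -0.327629
  k2 = f(0.315000, 0.197455) = -0.375691
  k3 = f(0.315000, 0.192409) = -0.371805
  k4 = f(0.420000, 0.153777) = -0.416609
  p ← 0.231856 + (0.21/6)·(k1 + 2k2 + 2k3 + k4) = 0.153483
p(0.42) ≈ 0.1535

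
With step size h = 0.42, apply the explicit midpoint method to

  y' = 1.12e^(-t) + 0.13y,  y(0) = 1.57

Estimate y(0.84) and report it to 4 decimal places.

2.4263

Midpoint: k1 = f(t_n, y_n); k2 = f(t_n + h/2, y_n + (h/2)·k1); y_{n+1} = y_n + h·k2.
t=0.000000, y=1.570000:
  k1 = f(0.000000, 1.570000) = 1.324100
  k2 = f(0.210000, 1.848061) = 1.148102
  y ← 1.570000 + 0.42·1.148102 = 2.052203
t=0.420000, y=2.052203:
  k1 = f(0.420000, 2.052203) = 1.002679
  k2 = f(0.630000, 2.262766) = 0.890662
  y ← 2.052203 + 0.42·0.890662 = 2.426281
y(0.84) ≈ 2.4263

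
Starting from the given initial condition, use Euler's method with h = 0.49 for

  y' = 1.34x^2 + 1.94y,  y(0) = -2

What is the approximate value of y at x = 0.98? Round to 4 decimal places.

-7.4520

Euler: y_{n+1} = y_n + h·f(x_n, y_n).
x=0.000000, y=-2.000000: f=-3.880000 → y ← -2.000000 + 0.49·(-3.880000) = -3.901200
x=0.490000, y=-3.901200: f=-7.246594 → y ← -3.901200 + 0.49·(-7.246594) = -7.452031
y(0.98) ≈ -7.4520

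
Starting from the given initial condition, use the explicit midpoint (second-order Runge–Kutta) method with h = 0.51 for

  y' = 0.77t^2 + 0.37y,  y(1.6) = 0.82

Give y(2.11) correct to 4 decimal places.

2.4355

Midpoint: k1 = f(t_n, y_n); k2 = f(t_n + h/2, y_n + (h/2)·k1); y_{n+1} = y_n + h·k2.
t=1.600000, y=0.820000:
  k1 = f(1.600000, 0.820000) = 2.274600
  k2 = f(1.855000, 1.400023) = 3.167598
  y ← 0.820000 + 0.51·3.167598 = 2.435475
y(2.11) ≈ 2.4355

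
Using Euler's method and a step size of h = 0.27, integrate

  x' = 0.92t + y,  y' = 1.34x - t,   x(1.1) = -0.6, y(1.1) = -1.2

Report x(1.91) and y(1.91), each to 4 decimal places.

-0.9921, -3.0420

Euler on (x,y): x_{n+1} = x_n + h·x', y_{n+1} = y_n + h·y'.
1.100000: (-0.600000, -1.200000); f=(-0.188000, -1.904000) → (-0.650760, -1.714080)
1.370000: (-0.650760, -1.714080); f=(-0.453680, -2.242018) → (-0.773254, -2.319425)
1.640000: (-0.773254, -2.319425); f=(-0.810625, -2.676160) → (-0.992122, -3.041988)
(x(1.91), y(1.91)) ≈ (-0.9921, -3.0420)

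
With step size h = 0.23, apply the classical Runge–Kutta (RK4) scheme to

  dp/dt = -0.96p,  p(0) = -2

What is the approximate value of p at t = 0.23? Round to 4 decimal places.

-1.6038

RK4: k1 = f(t_n, p_n); k2 = f(t_n + h/2, p_n + (h/2)·k1); k3 = f(t_n + h/2, p_n + (h/2)·k2); k4 = f(t_n + h, p_n + h·k3); p_{n+1} = p_n + (h/6)·(k1 + 2k2 + 2k3 + k4).
t=0.000000, p=-2.000000:
  k1 = f(0.000000, -2.000000) = 1.920000
  k2 = f(0.115000, -1.779200) = 1.708032
  k3 = f(0.115000, -1.803576) = 1.731433
  k4 = f(0.230000, -1.601770) = 1.537700
  p ← -2.000000 + (0.23/6)·(k1 + 2k2 + 2k3 + k4) = -1.603763
p(0.23) ≈ -1.6038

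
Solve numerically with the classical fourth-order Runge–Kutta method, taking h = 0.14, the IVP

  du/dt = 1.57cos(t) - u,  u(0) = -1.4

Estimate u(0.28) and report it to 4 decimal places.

RK4: k1 = f(t_n, u_n); k2 = f(t_n + h/2, u_n + (h/2)·k1); k3 = f(t_n + h/2, u_n + (h/2)·k2); k4 = f(t_n + h, u_n + h·k3); u_{n+1} = u_n + (h/6)·(k1 + 2k2 + 2k3 + k4).
t=0.000000, u=-1.400000:
  k1 = f(0.000000, -1.400000) = 2.970000
  k2 = f(0.070000, -1.192100) = 2.758255
  k3 = f(0.070000, -1.206922) = 2.773077
  k4 = f(0.140000, -1.011769) = 2.566408
  u ← -1.400000 + (0.14/6)·(k1 + 2k2 + 2k3 + k4) = -1.012688
t=0.140000, u=-1.012688:
  k1 = f(0.140000, -1.012688) = 2.567327
  k2 = f(0.210000, -0.832975) = 2.368484
  k3 = f(0.210000, -0.846894) = 2.382403
  k4 = f(0.280000, -0.679152) = 2.188009
  u ← -1.012688 + (0.14/6)·(k1 + 2k2 + 2k3 + k4) = -0.680022
u(0.28) ≈ -0.6800

-0.6800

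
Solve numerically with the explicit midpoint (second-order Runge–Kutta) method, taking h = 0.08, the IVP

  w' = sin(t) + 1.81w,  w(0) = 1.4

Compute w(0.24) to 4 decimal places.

Midpoint: k1 = f(t_n, w_n); k2 = f(t_n + h/2, w_n + (h/2)·k1); w_{n+1} = w_n + h·k2.
t=0.000000, w=1.400000:
  k1 = f(0.000000, 1.400000) = 2.534000
  k2 = f(0.040000, 1.501360) = 2.757451
  w ← 1.400000 + 0.08·2.757451 = 1.620596
t=0.080000, w=1.620596:
  k1 = f(0.080000, 1.620596) = 3.013194
  k2 = f(0.120000, 1.741124) = 3.271146
  w ← 1.620596 + 0.08·3.271146 = 1.882288
t=0.160000, w=1.882288:
  k1 = f(0.160000, 1.882288) = 3.566259
  k2 = f(0.200000, 2.024938) = 3.863807
  w ← 1.882288 + 0.08·3.863807 = 2.191392
w(0.24) ≈ 2.1914

2.1914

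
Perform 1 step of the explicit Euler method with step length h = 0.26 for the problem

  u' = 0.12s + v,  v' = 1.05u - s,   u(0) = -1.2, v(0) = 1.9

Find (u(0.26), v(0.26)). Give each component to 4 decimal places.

Euler on (u,v): u_{n+1} = u_n + h·u', v_{n+1} = v_n + h·v'.
0.000000: (-1.200000, 1.900000); f=(1.900000, -1.260000) → (-0.706000, 1.572400)
(u(0.26), v(0.26)) ≈ (-0.7060, 1.5724)

-0.7060, 1.5724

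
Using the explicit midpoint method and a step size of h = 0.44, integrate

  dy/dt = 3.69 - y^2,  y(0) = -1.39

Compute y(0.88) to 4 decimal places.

Midpoint: k1 = f(t_n, y_n); k2 = f(t_n + h/2, y_n + (h/2)·k1); y_{n+1} = y_n + h·k2.
t=0.000000, y=-1.390000:
  k1 = f(0.000000, -1.390000) = 1.757900
  k2 = f(0.220000, -1.003262) = 2.683465
  y ← -1.390000 + 0.44·2.683465 = -0.209275
t=0.440000, y=-0.209275:
  k1 = f(0.440000, -0.209275) = 3.646204
  k2 = f(0.660000, 0.592890) = 3.338482
  y ← -0.209275 + 0.44·3.338482 = 1.259657
y(0.88) ≈ 1.2597

1.2597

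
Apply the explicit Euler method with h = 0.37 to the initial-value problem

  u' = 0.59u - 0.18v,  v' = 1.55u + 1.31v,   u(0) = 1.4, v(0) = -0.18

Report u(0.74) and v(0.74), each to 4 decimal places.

Euler on (u,v): u_{n+1} = u_n + h·u', v_{n+1} = v_n + h·v'.
0.000000: (1.400000, -0.180000); f=(0.858400, 1.934200) → (1.717608, 0.535654)
0.370000: (1.717608, 0.535654); f=(0.916971, 3.363999) → (2.056887, 1.780334)
(u(0.74), v(0.74)) ≈ (2.0569, 1.7803)

2.0569, 1.7803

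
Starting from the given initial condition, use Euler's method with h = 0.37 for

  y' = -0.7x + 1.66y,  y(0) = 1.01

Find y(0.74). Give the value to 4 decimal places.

Euler: y_{n+1} = y_n + h·f(x_n, y_n).
x=0.000000, y=1.010000: f=1.676600 → y ← 1.010000 + 0.37·1.676600 = 1.630342
x=0.370000, y=1.630342: f=2.447368 → y ← 1.630342 + 0.37·2.447368 = 2.535868
y(0.74) ≈ 2.5359

2.5359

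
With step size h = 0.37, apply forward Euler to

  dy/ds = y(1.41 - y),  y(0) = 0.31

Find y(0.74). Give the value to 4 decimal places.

0.5933

Euler: y_{n+1} = y_n + h·f(s_n, y_n).
s=0.000000, y=0.310000: f=0.341000 → y ← 0.310000 + 0.37·0.341000 = 0.436170
s=0.370000, y=0.436170: f=0.424755 → y ← 0.436170 + 0.37·0.424755 = 0.593330
y(0.74) ≈ 0.5933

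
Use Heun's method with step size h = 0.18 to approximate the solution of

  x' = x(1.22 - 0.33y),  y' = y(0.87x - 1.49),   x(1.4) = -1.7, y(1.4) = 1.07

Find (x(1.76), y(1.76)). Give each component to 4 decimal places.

-2.4458, 0.3680

Heun on (x,y): k1 = f(t_n, state_n); k2 = f(t_n + h, state_n + h·k1); state_{n+1} = state_n + (h/2)·(k1 + k2).
1.400000: (-1.700000, 1.070000)
  k1 = (-1.473730, -3.176830)
  predictor → (-1.965271, 0.498171)
  k2 = (-2.074548, -1.594039)
  → (-2.019345, 0.640622)
1.580000: (-2.019345, 0.640622)
  k1 = (-2.036701, -2.079990)
  predictor → (-2.385951, 0.266224)
  k2 = (-2.701246, -0.949294)
  → (-2.445760, 0.367986)
(x(1.76), y(1.76)) ≈ (-2.4458, 0.3680)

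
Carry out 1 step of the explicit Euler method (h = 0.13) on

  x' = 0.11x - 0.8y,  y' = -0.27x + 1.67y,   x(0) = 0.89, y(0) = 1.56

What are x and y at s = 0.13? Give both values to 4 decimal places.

Euler on (x,y): x_{n+1} = x_n + h·x', y_{n+1} = y_n + h·y'.
0.000000: (0.890000, 1.560000); f=(-1.150100, 2.364900) → (0.740487, 1.867437)
(x(0.13), y(0.13)) ≈ (0.7405, 1.8674)

0.7405, 1.8674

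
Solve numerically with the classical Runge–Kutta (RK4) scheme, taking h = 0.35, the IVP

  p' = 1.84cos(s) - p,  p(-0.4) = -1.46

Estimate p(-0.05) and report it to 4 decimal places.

RK4: k1 = f(s_n, p_n); k2 = f(s_n + h/2, p_n + (h/2)·k1); k3 = f(s_n + h/2, p_n + (h/2)·k2); k4 = f(s_n + h, p_n + h·k3); p_{n+1} = p_n + (h/6)·(k1 + 2k2 + 2k3 + k4).
s=-0.400000, p=-1.460000:
  k1 = f(-0.400000, -1.460000) = 3.154752
  k2 = f(-0.225000, -0.907918) = 2.701540
  k3 = f(-0.225000, -0.987231) = 2.780852
  k4 = f(-0.050000, -0.486702) = 2.324402
  p ← -1.460000 + (0.35/6)·(k1 + 2k2 + 2k3 + k4) = -0.500770
p(-0.05) ≈ -0.5008

-0.5008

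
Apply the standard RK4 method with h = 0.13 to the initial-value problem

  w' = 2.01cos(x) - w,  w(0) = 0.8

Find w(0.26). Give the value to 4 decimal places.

RK4: k1 = f(x_n, w_n); k2 = f(x_n + h/2, w_n + (h/2)·k1); k3 = f(x_n + h/2, w_n + (h/2)·k2); k4 = f(x_n + h, w_n + h·k3); w_{n+1} = w_n + (h/6)·(k1 + 2k2 + 2k3 + k4).
x=0.000000, w=0.800000:
  k1 = f(0.000000, 0.800000) = 1.210000
  k2 = f(0.065000, 0.878650) = 1.127105
  k3 = f(0.065000, 0.873262) = 1.132494
  k4 = f(0.130000, 0.947224) = 1.045815
  w ← 0.800000 + (0.13/6)·(k1 + 2k2 + 2k3 + k4) = 0.946792
x=0.130000, w=0.946792:
  k1 = f(0.130000, 0.946792) = 1.046247
  k2 = f(0.195000, 1.014798) = 0.957108
  k3 = f(0.195000, 1.009004) = 0.962902
  k4 = f(0.260000, 1.071969) = 0.870475
  w ← 0.946792 + (0.13/6)·(k1 + 2k2 + 2k3 + k4) = 1.071521
w(0.26) ≈ 1.0715

1.0715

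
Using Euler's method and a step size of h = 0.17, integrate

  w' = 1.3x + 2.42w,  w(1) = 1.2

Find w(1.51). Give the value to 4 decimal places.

Euler: w_{n+1} = w_n + h·f(x_n, w_n).
x=1.000000, w=1.200000: f=4.204000 → w ← 1.200000 + 0.17·4.204000 = 1.914680
x=1.170000, w=1.914680: f=6.154526 → w ← 1.914680 + 0.17·6.154526 = 2.960949
x=1.340000, w=2.960949: f=8.907497 → w ← 2.960949 + 0.17·8.907497 = 4.475224
w(1.51) ≈ 4.4752

4.4752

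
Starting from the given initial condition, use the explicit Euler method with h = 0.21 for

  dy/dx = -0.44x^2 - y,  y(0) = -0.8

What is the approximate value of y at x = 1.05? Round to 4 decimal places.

Euler: y_{n+1} = y_n + h·f(x_n, y_n).
x=0.000000, y=-0.800000: f=0.800000 → y ← -0.800000 + 0.21·0.800000 = -0.632000
x=0.210000, y=-0.632000: f=0.612596 → y ← -0.632000 + 0.21·0.612596 = -0.503355
x=0.420000, y=-0.503355: f=0.425739 → y ← -0.503355 + 0.21·0.425739 = -0.413950
x=0.630000, y=-0.413950: f=0.239314 → y ← -0.413950 + 0.21·0.239314 = -0.363694
x=0.840000, y=-0.363694: f=0.053230 → y ← -0.363694 + 0.21·0.053230 = -0.352516
y(1.05) ≈ -0.3525

-0.3525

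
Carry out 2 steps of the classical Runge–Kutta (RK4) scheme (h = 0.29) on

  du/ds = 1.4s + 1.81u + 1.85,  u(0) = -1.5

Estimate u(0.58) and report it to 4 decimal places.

-2.0425

RK4: k1 = f(s_n, u_n); k2 = f(s_n + h/2, u_n + (h/2)·k1); k3 = f(s_n + h/2, u_n + (h/2)·k2); k4 = f(s_n + h, u_n + h·k3); u_{n+1} = u_n + (h/6)·(k1 + 2k2 + 2k3 + k4).
s=0.000000, u=-1.500000:
  k1 = f(0.000000, -1.500000) = -0.865000
  k2 = f(0.145000, -1.625425) = -0.889019
  k3 = f(0.145000, -1.628908) = -0.895323
  k4 = f(0.290000, -1.759644) = -0.928955
  u ← -1.500000 + (0.29/6)·(k1 + 2k2 + 2k3 + k4) = -1.759194
s=0.290000, u=-1.759194:
  k1 = f(0.290000, -1.759194) = -0.928142
  k2 = f(0.435000, -1.893775) = -0.968732
  k3 = f(0.435000, -1.899660) = -0.979385
  k4 = f(0.580000, -2.043216) = -1.036221
  u ← -1.759194 + (0.29/6)·(k1 + 2k2 + 2k3 + k4) = -2.042457
u(0.58) ≈ -2.0425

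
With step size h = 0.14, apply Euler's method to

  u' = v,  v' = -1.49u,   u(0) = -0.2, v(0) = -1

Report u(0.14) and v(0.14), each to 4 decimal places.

-0.3400, -0.9583

Euler on (u,v): u_{n+1} = u_n + h·u', v_{n+1} = v_n + h·v'.
0.000000: (-0.200000, -1.000000); f=(-1.000000, 0.298000) → (-0.340000, -0.958280)
(u(0.14), v(0.14)) ≈ (-0.3400, -0.9583)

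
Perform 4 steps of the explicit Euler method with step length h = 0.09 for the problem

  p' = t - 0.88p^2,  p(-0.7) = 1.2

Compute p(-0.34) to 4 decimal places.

0.6899

Euler: p_{n+1} = p_n + h·f(t_n, p_n).
t=-0.700000, p=1.200000: f=-1.967200 → p ← 1.200000 + 0.09·(-1.967200) = 1.022952
t=-0.610000, p=1.022952: f=-1.530859 → p ← 1.022952 + 0.09·(-1.530859) = 0.885175
t=-0.520000, p=0.885175: f=-1.209510 → p ← 0.885175 + 0.09·(-1.209510) = 0.776319
t=-0.430000, p=0.776319: f=-0.960350 → p ← 0.776319 + 0.09·(-0.960350) = 0.689887
p(-0.34) ≈ 0.6899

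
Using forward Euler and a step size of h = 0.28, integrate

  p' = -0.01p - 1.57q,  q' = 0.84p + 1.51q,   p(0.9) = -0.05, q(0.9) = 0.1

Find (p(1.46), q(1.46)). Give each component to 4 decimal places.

-0.1509, 0.1636

Euler on (p,q): p_{n+1} = p_n + h·p', q_{n+1} = q_n + h·q'.
0.900000: (-0.050000, 0.100000); f=(-0.156500, 0.109000) → (-0.093820, 0.130520)
1.180000: (-0.093820, 0.130520); f=(-0.203978, 0.118276) → (-0.150934, 0.163637)
(p(1.46), q(1.46)) ≈ (-0.1509, 0.1636)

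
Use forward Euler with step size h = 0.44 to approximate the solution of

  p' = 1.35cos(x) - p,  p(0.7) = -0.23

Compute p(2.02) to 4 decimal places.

0.2355

Euler: p_{n+1} = p_n + h·f(x_n, p_n).
x=0.700000, p=-0.230000: f=1.262537 → p ← -0.230000 + 0.44·1.262537 = 0.325516
x=1.140000, p=0.325516: f=0.238236 → p ← 0.325516 + 0.44·0.238236 = 0.430340
x=1.580000, p=0.430340: f=-0.442765 → p ← 0.430340 + 0.44·(-0.442765) = 0.235524
p(2.02) ≈ 0.2355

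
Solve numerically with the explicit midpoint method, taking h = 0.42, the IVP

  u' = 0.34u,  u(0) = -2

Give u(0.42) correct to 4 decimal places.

-2.3060

Midpoint: k1 = f(x_n, u_n); k2 = f(x_n + h/2, u_n + (h/2)·k1); u_{n+1} = u_n + h·k2.
x=0.000000, u=-2.000000:
  k1 = f(0.000000, -2.000000) = -0.680000
  k2 = f(0.210000, -2.142800) = -0.728552
  u ← -2.000000 + 0.42·(-0.728552) = -2.305992
u(0.42) ≈ -2.3060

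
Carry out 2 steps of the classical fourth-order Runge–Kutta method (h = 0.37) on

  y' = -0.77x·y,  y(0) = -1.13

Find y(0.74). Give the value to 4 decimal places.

RK4: k1 = f(x_n, y_n); k2 = f(x_n + h/2, y_n + (h/2)·k1); k3 = f(x_n + h/2, y_n + (h/2)·k2); k4 = f(x_n + h, y_n + h·k3); y_{n+1} = y_n + (h/6)·(k1 + 2k2 + 2k3 + k4).
x=0.000000, y=-1.130000:
  k1 = f(0.000000, -1.130000) = 0.000000
  k2 = f(0.185000, -1.130000) = 0.160968
  k3 = f(0.185000, -1.100221) = 0.156726
  k4 = f(0.370000, -1.072011) = 0.305416
  y ← -1.130000 + (0.37/6)·(k1 + 2k2 + 2k3 + k4) = -1.071984
x=0.370000, y=-1.071984:
  k1 = f(0.370000, -1.071984) = 0.305408
  k2 = f(0.555000, -1.015483) = 0.433967
  k3 = f(0.555000, -0.991700) = 0.423803
  k4 = f(0.740000, -0.915177) = 0.521468
  y ← -1.071984 + (0.37/6)·(k1 + 2k2 + 2k3 + k4) = -0.915201
y(0.74) ≈ -0.9152

-0.9152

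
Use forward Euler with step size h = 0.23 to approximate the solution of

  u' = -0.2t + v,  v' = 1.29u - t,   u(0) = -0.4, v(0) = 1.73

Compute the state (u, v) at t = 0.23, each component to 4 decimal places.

-0.0021, 1.6113

Euler on (u,v): u_{n+1} = u_n + h·u', v_{n+1} = v_n + h·v'.
0.000000: (-0.400000, 1.730000); f=(1.730000, -0.516000) → (-0.002100, 1.611320)
(u(0.23), v(0.23)) ≈ (-0.0021, 1.6113)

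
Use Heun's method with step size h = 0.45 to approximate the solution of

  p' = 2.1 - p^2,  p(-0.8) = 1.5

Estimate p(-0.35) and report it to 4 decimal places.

Heun: k1 = f(x_n, p_n); k2 = f(x_n + h, p_n + h·k1); p_{n+1} = p_n + (h/2)·(k1 + k2).
x=-0.800000, p=1.500000:
  k1 = f(-0.800000, 1.500000) = -0.150000
  k2 = f(-0.350000, 1.432500) = 0.047944
  p ← 1.500000 + (0.45/2)·(-0.150000 + 0.047944) = 1.477037
p(-0.35) ≈ 1.4770

1.4770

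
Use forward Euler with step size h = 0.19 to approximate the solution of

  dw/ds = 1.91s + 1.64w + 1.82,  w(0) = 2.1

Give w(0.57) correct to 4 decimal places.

Euler: w_{n+1} = w_n + h·f(s_n, w_n).
s=0.000000, w=2.100000: f=5.264000 → w ← 2.100000 + 0.19·5.264000 = 3.100160
s=0.190000, w=3.100160: f=7.267162 → w ← 3.100160 + 0.19·7.267162 = 4.480921
s=0.380000, w=4.480921: f=9.894510 → w ← 4.480921 + 0.19·9.894510 = 6.360878
w(0.57) ≈ 6.3609

6.3609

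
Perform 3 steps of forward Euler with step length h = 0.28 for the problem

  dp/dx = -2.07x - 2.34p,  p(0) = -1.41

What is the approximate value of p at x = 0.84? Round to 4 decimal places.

-0.4383

Euler: p_{n+1} = p_n + h·f(x_n, p_n).
x=0.000000, p=-1.410000: f=3.299400 → p ← -1.410000 + 0.28·3.299400 = -0.486168
x=0.280000, p=-0.486168: f=0.558033 → p ← -0.486168 + 0.28·0.558033 = -0.329919
x=0.560000, p=-0.329919: f=-0.387190 → p ← -0.329919 + 0.28·(-0.387190) = -0.438332
p(0.84) ≈ -0.4383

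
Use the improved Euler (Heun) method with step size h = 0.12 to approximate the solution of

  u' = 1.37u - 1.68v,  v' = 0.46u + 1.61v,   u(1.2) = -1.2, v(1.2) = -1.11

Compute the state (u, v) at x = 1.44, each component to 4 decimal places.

-1.0033, -1.7838

Heun on (u,v): k1 = f(x_n, state_n); k2 = f(x_n + h, state_n + h·k1); state_{n+1} = state_n + (h/2)·(k1 + k2).
1.200000: (-1.200000, -1.110000)
  k1 = (0.220800, -2.339100)
  predictor → (-1.173504, -1.390692)
  k2 = (0.728662, -2.778826)
  → (-1.143032, -1.417076)
1.320000: (-1.143032, -1.417076)
  k1 = (0.814733, -2.807286)
  predictor → (-1.045264, -1.753950)
  k2 = (1.514624, -3.304681)
  → (-1.003271, -1.783794)
(u(1.44), v(1.44)) ≈ (-1.0033, -1.7838)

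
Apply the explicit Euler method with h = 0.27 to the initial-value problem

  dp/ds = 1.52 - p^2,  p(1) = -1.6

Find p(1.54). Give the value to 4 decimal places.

-2.4255

Euler: p_{n+1} = p_n + h·f(s_n, p_n).
s=1.000000, p=-1.600000: f=-1.040000 → p ← -1.600000 + 0.27·(-1.040000) = -1.880800
s=1.270000, p=-1.880800: f=-2.017409 → p ← -1.880800 + 0.27·(-2.017409) = -2.425500
p(1.54) ≈ -2.4255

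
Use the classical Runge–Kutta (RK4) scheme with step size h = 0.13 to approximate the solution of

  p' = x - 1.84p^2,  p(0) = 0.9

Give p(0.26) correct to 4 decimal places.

0.6566

RK4: k1 = f(x_n, p_n); k2 = f(x_n + h/2, p_n + (h/2)·k1); k3 = f(x_n + h/2, p_n + (h/2)·k2); k4 = f(x_n + h, p_n + h·k3); p_{n+1} = p_n + (h/6)·(k1 + 2k2 + 2k3 + k4).
x=0.000000, p=0.900000:
  k1 = f(0.000000, 0.900000) = -1.490400
  k2 = f(0.065000, 0.803124) = -1.121815
  k3 = f(0.065000, 0.827082) = -1.193679
  k4 = f(0.130000, 0.744822) = -0.890757
  p ← 0.900000 + (0.13/6)·(k1 + 2k2 + 2k3 + k4) = 0.748070
x=0.130000, p=0.748070:
  k1 = f(0.130000, 0.748070) = -0.899681
  k2 = f(0.195000, 0.689591) = -0.679986
  k3 = f(0.195000, 0.703871) = -0.716600
  k4 = f(0.260000, 0.654912) = -0.529194
  p ← 0.748070 + (0.13/6)·(k1 + 2k2 + 2k3 + k4) = 0.656593
p(0.26) ≈ 0.6566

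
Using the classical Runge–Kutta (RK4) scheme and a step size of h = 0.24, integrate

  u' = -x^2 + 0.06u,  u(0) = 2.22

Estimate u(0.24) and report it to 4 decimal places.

RK4: k1 = f(x_n, u_n); k2 = f(x_n + h/2, u_n + (h/2)·k1); k3 = f(x_n + h/2, u_n + (h/2)·k2); k4 = f(x_n + h, u_n + h·k3); u_{n+1} = u_n + (h/6)·(k1 + 2k2 + 2k3 + k4).
x=0.000000, u=2.220000:
  k1 = f(0.000000, 2.220000) = 0.133200
  k2 = f(0.120000, 2.235984) = 0.119759
  k3 = f(0.120000, 2.234371) = 0.119662
  k4 = f(0.240000, 2.248719) = 0.077323
  u ← 2.220000 + (0.24/6)·(k1 + 2k2 + 2k3 + k4) = 2.247575
u(0.24) ≈ 2.2476

2.2476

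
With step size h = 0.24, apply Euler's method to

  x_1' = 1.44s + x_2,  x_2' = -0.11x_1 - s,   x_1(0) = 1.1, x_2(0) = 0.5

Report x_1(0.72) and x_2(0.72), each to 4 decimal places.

Euler on (x_1,x_2): x_1_{n+1} = x_1_n + h·x_1', x_2_{n+1} = x_2_n + h·x_2'.
0.000000: (1.100000, 0.500000); f=(0.500000, -0.121000) → (1.220000, 0.470960)
0.240000: (1.220000, 0.470960); f=(0.816560, -0.374200) → (1.415974, 0.381152)
0.480000: (1.415974, 0.381152); f=(1.072352, -0.635757) → (1.673339, 0.228570)
(x_1(0.72), x_2(0.72)) ≈ (1.6733, 0.2286)

1.6733, 0.2286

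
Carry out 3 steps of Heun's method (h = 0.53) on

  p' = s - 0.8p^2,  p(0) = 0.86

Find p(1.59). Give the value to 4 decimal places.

Heun: k1 = f(s_n, p_n); k2 = f(s_n + h, p_n + h·k1); p_{n+1} = p_n + (h/2)·(k1 + k2).
s=0.000000, p=0.860000:
  k1 = f(0.000000, 0.860000) = -0.591680
  k2 = f(0.530000, 0.546410) = 0.291149
  p ← 0.860000 + (0.53/2)·(-0.591680 + 0.291149) = 0.780359
s=0.530000, p=0.780359:
  k1 = f(0.530000, 0.780359) = 0.042831
  k2 = f(1.060000, 0.803060) = 0.544076
  p ← 0.780359 + (0.53/2)·(0.042831 + 0.544076) = 0.935890
s=1.060000, p=0.935890:
  k1 = f(1.060000, 0.935890) = 0.359288
  k2 = f(1.590000, 1.126313) = 0.575136
  p ← 0.935890 + (0.53/2)·(0.359288 + 0.575136) = 1.183512
p(1.59) ≈ 1.1835

1.1835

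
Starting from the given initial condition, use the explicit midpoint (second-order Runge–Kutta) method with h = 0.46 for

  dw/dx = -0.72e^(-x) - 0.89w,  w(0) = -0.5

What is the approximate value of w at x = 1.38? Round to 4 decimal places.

Midpoint: k1 = f(x_n, w_n); k2 = f(x_n + h/2, w_n + (h/2)·k1); w_{n+1} = w_n + h·k2.
x=0.000000, w=-0.500000:
  k1 = f(0.000000, -0.500000) = -0.275000
  k2 = f(0.230000, -0.563250) = -0.070772
  w ← -0.500000 + 0.46·(-0.070772) = -0.532555
x=0.460000, w=-0.532555:
  k1 = f(0.460000, -0.532555) = 0.019450
  k2 = f(0.690000, -0.528082) = 0.108858
  w ← -0.532555 + 0.46·0.108858 = -0.482480
x=0.920000, w=-0.482480:
  k1 = f(0.920000, -0.482480) = 0.142474
  k2 = f(1.150000, -0.449711) = 0.172265
  w ← -0.482480 + 0.46·0.172265 = -0.403239
w(1.38) ≈ -0.4032

-0.4032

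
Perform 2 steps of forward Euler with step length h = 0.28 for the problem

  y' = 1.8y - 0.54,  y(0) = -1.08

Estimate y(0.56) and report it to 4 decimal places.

Euler: y_{n+1} = y_n + h·f(x_n, y_n).
x=0.000000, y=-1.080000: f=-2.484000 → y ← -1.080000 + 0.28·(-2.484000) = -1.775520
x=0.280000, y=-1.775520: f=-3.735936 → y ← -1.775520 + 0.28·(-3.735936) = -2.821582
y(0.56) ≈ -2.8216

-2.8216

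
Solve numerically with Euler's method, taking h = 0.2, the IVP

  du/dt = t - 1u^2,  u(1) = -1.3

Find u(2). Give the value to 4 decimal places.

Euler: u_{n+1} = u_n + h·f(t_n, u_n).
t=1.000000, u=-1.300000: f=-0.690000 → u ← -1.300000 + 0.2·(-0.690000) = -1.438000
t=1.200000, u=-1.438000: f=-0.867844 → u ← -1.438000 + 0.2·(-0.867844) = -1.611569
t=1.400000, u=-1.611569: f=-1.197154 → u ← -1.611569 + 0.2·(-1.197154) = -1.851000
t=1.600000, u=-1.851000: f=-1.826200 → u ← -1.851000 + 0.2·(-1.826200) = -2.216240
t=1.800000, u=-2.216240: f=-3.111718 → u ← -2.216240 + 0.2·(-3.111718) = -2.838583
u(2) ≈ -2.8386

-2.8386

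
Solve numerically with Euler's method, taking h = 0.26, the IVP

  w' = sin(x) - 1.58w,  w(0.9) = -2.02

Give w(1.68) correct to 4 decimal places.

Euler: w_{n+1} = w_n + h·f(x_n, w_n).
x=0.900000, w=-2.020000: f=3.974927 → w ← -2.020000 + 0.26·3.974927 = -0.986519
x=1.160000, w=-0.986519: f=2.475503 → w ← -0.986519 + 0.26·2.475503 = -0.342888
x=1.420000, w=-0.342888: f=1.530415 → w ← -0.342888 + 0.26·1.530415 = 0.055020
w(1.68) ≈ 0.0550

0.0550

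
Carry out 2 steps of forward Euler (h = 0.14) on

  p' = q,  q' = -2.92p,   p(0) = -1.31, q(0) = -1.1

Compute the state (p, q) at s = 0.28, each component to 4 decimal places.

Euler on (p,q): p_{n+1} = p_n + h·p', q_{n+1} = q_n + h·q'.
0.000000: (-1.310000, -1.100000); f=(-1.100000, 3.825200) → (-1.464000, -0.564472)
0.140000: (-1.464000, -0.564472); f=(-0.564472, 4.274880) → (-1.543026, 0.034011)
(p(0.28), q(0.28)) ≈ (-1.5430, 0.0340)

-1.5430, 0.0340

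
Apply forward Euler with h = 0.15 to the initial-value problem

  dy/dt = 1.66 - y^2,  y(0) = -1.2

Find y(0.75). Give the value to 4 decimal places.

-0.8782

Euler: y_{n+1} = y_n + h·f(t_n, y_n).
t=0.000000, y=-1.200000: f=0.220000 → y ← -1.200000 + 0.15·0.220000 = -1.167000
t=0.150000, y=-1.167000: f=0.298111 → y ← -1.167000 + 0.15·0.298111 = -1.122283
t=0.300000, y=-1.122283: f=0.400480 → y ← -1.122283 + 0.15·0.400480 = -1.062211
t=0.450000, y=-1.062211: f=0.531707 → y ← -1.062211 + 0.15·0.531707 = -0.982455
t=0.600000, y=-0.982455: f=0.694782 → y ← -0.982455 + 0.15·0.694782 = -0.878238
y(0.75) ≈ -0.8782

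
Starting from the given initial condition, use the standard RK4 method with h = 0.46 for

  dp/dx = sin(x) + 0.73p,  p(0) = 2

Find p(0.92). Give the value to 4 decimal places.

4.4172

RK4: k1 = f(x_n, p_n); k2 = f(x_n + h/2, p_n + (h/2)·k1); k3 = f(x_n + h/2, p_n + (h/2)·k2); k4 = f(x_n + h, p_n + h·k3); p_{n+1} = p_n + (h/6)·(k1 + 2k2 + 2k3 + k4).
x=0.000000, p=2.000000:
  k1 = f(0.000000, 2.000000) = 1.460000
  k2 = f(0.230000, 2.335800) = 1.933112
  k3 = f(0.230000, 2.444616) = 2.012547
  k4 = f(0.460000, 2.925772) = 2.579761
  p ← 2.000000 + (0.46/6)·(k1 + 2k2 + 2k3 + k4) = 2.914716
x=0.460000, p=2.914716:
  k1 = f(0.460000, 2.914716) = 2.571691
  k2 = f(0.690000, 3.506205) = 3.196067
  k3 = f(0.690000, 3.649811) = 3.300899
  k4 = f(0.920000, 4.433130) = 4.031786
  p ← 2.914716 + (0.46/6)·(k1 + 2k2 + 2k3 + k4) = 4.417184
p(0.92) ≈ 4.4172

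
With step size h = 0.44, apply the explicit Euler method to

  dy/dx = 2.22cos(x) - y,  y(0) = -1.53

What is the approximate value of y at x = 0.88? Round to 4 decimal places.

0.9510

Euler: y_{n+1} = y_n + h·f(x_n, y_n).
x=0.000000, y=-1.530000: f=3.750000 → y ← -1.530000 + 0.44·3.750000 = 0.120000
x=0.440000, y=0.120000: f=1.888549 → y ← 0.120000 + 0.44·1.888549 = 0.950961
y(0.88) ≈ 0.9510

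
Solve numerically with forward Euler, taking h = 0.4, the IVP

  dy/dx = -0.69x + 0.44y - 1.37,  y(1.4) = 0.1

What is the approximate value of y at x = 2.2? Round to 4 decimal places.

-2.0054

Euler: y_{n+1} = y_n + h·f(x_n, y_n).
x=1.400000, y=0.100000: f=-2.292000 → y ← 0.100000 + 0.4·(-2.292000) = -0.816800
x=1.800000, y=-0.816800: f=-2.971392 → y ← -0.816800 + 0.4·(-2.971392) = -2.005357
y(2.2) ≈ -2.0054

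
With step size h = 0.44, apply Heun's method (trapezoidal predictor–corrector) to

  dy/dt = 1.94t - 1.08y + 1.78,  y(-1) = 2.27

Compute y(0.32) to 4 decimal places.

1.6182

Heun: k1 = f(t_n, y_n); k2 = f(t_n + h, y_n + h·k1); y_{n+1} = y_n + (h/2)·(k1 + k2).
t=-1.000000, y=2.270000:
  k1 = f(-1.000000, 2.270000) = -2.611600
  k2 = f(-0.560000, 1.120896) = -0.516968
  y ← 2.270000 + (0.44/2)·(-2.611600 + (-0.516968)) = 1.581715
t=-0.560000, y=1.581715:
  k1 = f(-0.560000, 1.581715) = -1.014652
  k2 = f(-0.120000, 1.135268) = 0.321110
  y ← 1.581715 + (0.44/2)·(-1.014652 + 0.321110) = 1.429136
t=-0.120000, y=1.429136:
  k1 = f(-0.120000, 1.429136) = 0.003733
  k2 = f(0.320000, 1.430779) = 0.855559
  y ← 1.429136 + (0.44/2)·(0.003733 + 0.855559) = 1.618180
y(0.32) ≈ 1.6182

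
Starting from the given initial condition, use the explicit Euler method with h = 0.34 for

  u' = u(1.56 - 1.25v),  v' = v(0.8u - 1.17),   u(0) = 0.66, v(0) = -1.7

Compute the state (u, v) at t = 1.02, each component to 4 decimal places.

Euler on (u,v): u_{n+1} = u_n + h·u', v_{n+1} = v_n + h·v'.
0.000000: (0.660000, -1.700000); f=(2.432100, 1.091400) → (1.486914, -1.328924)
0.340000: (1.486914, -1.328924); f=(4.789580, -0.025955) → (3.115371, -1.337749)
0.680000: (3.115371, -1.337749); f=(10.069460, -1.768901) → (6.538988, -1.939175)
(u(1.02), v(1.02)) ≈ (6.5390, -1.9392)

6.5390, -1.9392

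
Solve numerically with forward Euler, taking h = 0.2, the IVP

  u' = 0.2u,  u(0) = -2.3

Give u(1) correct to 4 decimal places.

Euler: u_{n+1} = u_n + h·f(x_n, u_n).
x=0.000000, u=-2.300000: f=-0.460000 → u ← -2.300000 + 0.2·(-0.460000) = -2.392000
x=0.200000, u=-2.392000: f=-0.478400 → u ← -2.392000 + 0.2·(-0.478400) = -2.487680
x=0.400000, u=-2.487680: f=-0.497536 → u ← -2.487680 + 0.2·(-0.497536) = -2.587187
x=0.600000, u=-2.587187: f=-0.517437 → u ← -2.587187 + 0.2·(-0.517437) = -2.690675
x=0.800000, u=-2.690675: f=-0.538135 → u ← -2.690675 + 0.2·(-0.538135) = -2.798302
u(1) ≈ -2.7983

-2.7983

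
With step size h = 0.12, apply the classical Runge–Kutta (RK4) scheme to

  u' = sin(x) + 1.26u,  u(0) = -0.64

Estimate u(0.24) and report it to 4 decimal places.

-0.8342

RK4: k1 = f(x_n, u_n); k2 = f(x_n + h/2, u_n + (h/2)·k1); k3 = f(x_n + h/2, u_n + (h/2)·k2); k4 = f(x_n + h, u_n + h·k3); u_{n+1} = u_n + (h/6)·(k1 + 2k2 + 2k3 + k4).
x=0.000000, u=-0.640000:
  k1 = f(0.000000, -0.640000) = -0.806400
  k2 = f(0.060000, -0.688384) = -0.807400
  k3 = f(0.060000, -0.688444) = -0.807475
  k4 = f(0.120000, -0.736897) = -0.808778
  u ← -0.640000 + (0.12/6)·(k1 + 2k2 + 2k3 + k4) = -0.736899
x=0.120000, u=-0.736899:
  k1 = f(0.120000, -0.736899) = -0.808780
  k2 = f(0.180000, -0.785425) = -0.810606
  k3 = f(0.180000, -0.785535) = -0.810744
  k4 = f(0.240000, -0.834188) = -0.813374
  u ← -0.736899 + (0.12/6)·(k1 + 2k2 + 2k3 + k4) = -0.834196
u(0.24) ≈ -0.8342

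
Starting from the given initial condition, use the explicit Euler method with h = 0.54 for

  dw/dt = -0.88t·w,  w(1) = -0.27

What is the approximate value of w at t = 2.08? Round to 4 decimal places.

Euler: w_{n+1} = w_n + h·f(t_n, w_n).
t=1.000000, w=-0.270000: f=0.237600 → w ← -0.270000 + 0.54·0.237600 = -0.141696
t=1.540000, w=-0.141696: f=0.192026 → w ← -0.141696 + 0.54·0.192026 = -0.038002
w(2.08) ≈ -0.0380

-0.0380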